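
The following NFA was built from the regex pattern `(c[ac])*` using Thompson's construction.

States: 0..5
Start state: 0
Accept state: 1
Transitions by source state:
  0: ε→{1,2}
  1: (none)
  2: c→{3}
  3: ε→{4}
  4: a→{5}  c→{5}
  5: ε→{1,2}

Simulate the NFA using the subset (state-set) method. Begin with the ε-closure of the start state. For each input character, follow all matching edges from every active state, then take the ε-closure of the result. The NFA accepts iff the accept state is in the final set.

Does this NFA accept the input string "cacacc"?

Answer: ACCEPT

Steps:
start: ε-closure({0}) = {0,1,2}
'c' @ 1: {3,4}
'a' @ 2: {1,2,5}  (accept∈set)
'c' @ 3: {3,4}
'a' @ 4: {1,2,5}  (accept∈set)
'c' @ 5: {3,4}
'c' @ 6: {1,2,5}  (accept∈set)
final: {1,2,5}; accept 1 in set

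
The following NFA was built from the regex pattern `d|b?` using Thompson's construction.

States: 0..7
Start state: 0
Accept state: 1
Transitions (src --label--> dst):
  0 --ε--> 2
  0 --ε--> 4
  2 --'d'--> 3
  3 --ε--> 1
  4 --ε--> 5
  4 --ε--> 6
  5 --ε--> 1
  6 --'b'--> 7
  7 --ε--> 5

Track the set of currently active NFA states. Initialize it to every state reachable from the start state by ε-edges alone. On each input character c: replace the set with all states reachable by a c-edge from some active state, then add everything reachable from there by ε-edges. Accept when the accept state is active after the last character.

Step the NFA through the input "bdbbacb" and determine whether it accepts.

start: ε-closure({0}) = {0,1,2,4,5,6}
'b' @ 1: {1,5,7}  [accepting]
'd' @ 2: {}  — state set empty
rest 'bbacb' ignored (set empty)
after full input: {}  (accept=1 not in)

Answer: REJECT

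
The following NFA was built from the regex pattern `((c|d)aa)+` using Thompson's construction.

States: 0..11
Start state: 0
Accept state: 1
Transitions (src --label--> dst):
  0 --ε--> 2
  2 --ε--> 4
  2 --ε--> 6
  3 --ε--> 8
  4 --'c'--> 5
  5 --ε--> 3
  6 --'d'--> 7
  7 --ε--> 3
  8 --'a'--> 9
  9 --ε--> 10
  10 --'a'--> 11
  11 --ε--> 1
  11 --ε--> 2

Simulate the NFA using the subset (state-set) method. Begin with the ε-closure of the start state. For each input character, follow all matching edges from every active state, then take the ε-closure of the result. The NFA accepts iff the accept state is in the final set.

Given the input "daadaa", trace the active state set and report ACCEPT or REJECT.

start: ε-closure({0}) = {0,2,4,6}
'd' @ 1: {3,7,8}
'a' @ 2: {9,10}
'a' @ 3: {1,2,4,6,11}  [accepting]
'd' @ 4: {3,7,8}
'a' @ 5: {9,10}
'a' @ 6: {1,2,4,6,11}  [accepting]
final: {1,2,4,6,11}; accept 1 in set

Answer: ACCEPT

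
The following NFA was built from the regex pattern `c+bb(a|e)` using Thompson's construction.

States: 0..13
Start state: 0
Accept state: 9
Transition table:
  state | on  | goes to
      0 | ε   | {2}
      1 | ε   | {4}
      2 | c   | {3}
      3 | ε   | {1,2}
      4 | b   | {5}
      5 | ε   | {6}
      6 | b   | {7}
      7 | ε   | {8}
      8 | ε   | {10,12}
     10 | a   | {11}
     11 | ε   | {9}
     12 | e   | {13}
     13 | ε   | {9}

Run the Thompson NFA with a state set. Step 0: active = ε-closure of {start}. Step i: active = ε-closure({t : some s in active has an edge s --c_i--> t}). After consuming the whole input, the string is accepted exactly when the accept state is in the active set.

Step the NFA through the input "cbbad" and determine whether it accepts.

Answer: REJECT

Trace:
S₀ = ε-closure({0}) = {0,2}
'c' @ 1: {1,2,3,4}
'b' @ 2: {5,6}
'b' @ 3: {7,8,10,12}
'a' @ 4: {9,11}  ✓accept
'd' @ 5: {}  — state set empty
final: {}; accept 9 not in set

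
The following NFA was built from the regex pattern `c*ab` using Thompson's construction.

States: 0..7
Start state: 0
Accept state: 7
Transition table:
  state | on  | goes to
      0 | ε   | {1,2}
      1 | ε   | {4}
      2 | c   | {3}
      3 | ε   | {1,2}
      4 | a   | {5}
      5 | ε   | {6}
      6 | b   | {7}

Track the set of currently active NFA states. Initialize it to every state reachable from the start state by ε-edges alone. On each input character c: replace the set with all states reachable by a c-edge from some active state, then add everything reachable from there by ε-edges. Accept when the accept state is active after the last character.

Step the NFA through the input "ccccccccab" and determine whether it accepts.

Answer: ACCEPT

Derivation:
S₀ = ε-closure({0}) = {0,1,2,4}
'c' @ 1: {1,2,3,4}
'c' @ 2: {1,2,3,4}
'c' @ 3: {1,2,3,4}
'c' @ 4: {1,2,3,4}
'c' @ 5: {1,2,3,4}
'c' @ 6: {1,2,3,4}
'c' @ 7: {1,2,3,4}
'c' @ 8: {1,2,3,4}
'a' @ 9: {5,6}
'b' @ 10: {7}  ✓accept
end set {7} — state 7 in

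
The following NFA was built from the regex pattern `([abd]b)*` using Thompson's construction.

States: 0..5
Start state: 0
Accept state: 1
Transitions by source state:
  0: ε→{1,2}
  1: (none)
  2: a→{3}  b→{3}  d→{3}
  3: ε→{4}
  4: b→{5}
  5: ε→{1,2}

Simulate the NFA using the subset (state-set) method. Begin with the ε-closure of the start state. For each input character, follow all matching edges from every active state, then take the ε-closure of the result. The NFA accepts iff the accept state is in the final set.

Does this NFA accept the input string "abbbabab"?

Answer: ACCEPT

Trace:
S₀ = ε-closure({0}) = {0,1,2}
'a' @ 1: {3,4}
'b' @ 2: {1,2,5}  [accepting]
'b' @ 3: {3,4}
'b' @ 4: {1,2,5}  [accepting]
'a' @ 5: {3,4}
'b' @ 6: {1,2,5}  [accepting]
'a' @ 7: {3,4}
'b' @ 8: {1,2,5}  [accepting]
final: {1,2,5}; accept 1 in set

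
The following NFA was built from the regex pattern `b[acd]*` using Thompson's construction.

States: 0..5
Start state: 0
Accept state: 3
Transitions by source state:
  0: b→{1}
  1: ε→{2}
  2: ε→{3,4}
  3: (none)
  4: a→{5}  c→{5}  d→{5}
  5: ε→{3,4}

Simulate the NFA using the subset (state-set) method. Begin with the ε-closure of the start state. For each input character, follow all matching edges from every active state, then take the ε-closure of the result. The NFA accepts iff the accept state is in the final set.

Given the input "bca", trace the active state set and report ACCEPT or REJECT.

initial (ε-close {0}): {0}
'b' @ 1: {1,2,3,4}  ✓accept
'c' @ 2: {3,4,5}  ✓accept
'a' @ 3: {3,4,5}  ✓accept
final: {3,4,5}; accept 3 in set

Answer: ACCEPT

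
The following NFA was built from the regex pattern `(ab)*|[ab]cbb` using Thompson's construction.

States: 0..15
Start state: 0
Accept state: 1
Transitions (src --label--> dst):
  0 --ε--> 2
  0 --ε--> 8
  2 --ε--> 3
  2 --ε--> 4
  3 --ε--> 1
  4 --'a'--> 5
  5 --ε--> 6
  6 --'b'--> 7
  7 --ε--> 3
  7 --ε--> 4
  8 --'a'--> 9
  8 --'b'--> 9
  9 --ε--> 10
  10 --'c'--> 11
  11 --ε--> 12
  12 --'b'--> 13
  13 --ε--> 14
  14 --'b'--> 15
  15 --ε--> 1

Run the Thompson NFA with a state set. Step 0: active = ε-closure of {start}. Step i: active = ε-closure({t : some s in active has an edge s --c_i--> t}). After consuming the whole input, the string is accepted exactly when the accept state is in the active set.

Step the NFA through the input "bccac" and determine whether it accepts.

Answer: REJECT

Derivation:
start: ε-closure({0}) = {0,1,2,3,4,8}
'b' @ 1: {9,10}
'c' @ 2: {11,12}
'c' @ 3: {}  — state set empty
rest 'ac' ignored (set empty)
after full input: {}  (accept=1 not in)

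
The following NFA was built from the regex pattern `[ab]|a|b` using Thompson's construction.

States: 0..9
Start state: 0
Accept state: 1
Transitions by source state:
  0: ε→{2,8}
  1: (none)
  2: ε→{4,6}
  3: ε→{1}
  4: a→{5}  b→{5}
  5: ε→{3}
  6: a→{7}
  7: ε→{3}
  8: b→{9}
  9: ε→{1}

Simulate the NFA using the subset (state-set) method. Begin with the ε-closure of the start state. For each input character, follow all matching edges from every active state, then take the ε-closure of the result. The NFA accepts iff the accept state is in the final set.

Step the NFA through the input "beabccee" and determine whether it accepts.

start: ε-closure({0}) = {0,2,4,6,8}
'b' @ 1: {1,3,5,9}  (accept∈set)
'e' @ 2: {}  — state set empty
rest 'abccee' ignored (set empty)
end set {} — state 1 not in

Answer: REJECT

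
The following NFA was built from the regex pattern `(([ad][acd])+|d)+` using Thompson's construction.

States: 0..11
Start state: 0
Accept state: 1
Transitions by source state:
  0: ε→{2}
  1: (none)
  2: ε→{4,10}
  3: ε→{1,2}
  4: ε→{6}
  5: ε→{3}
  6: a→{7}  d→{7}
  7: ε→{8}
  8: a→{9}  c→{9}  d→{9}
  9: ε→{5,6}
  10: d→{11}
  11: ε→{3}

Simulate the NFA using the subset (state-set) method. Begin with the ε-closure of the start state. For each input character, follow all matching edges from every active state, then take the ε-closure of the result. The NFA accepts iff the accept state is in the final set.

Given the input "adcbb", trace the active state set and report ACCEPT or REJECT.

Answer: REJECT

Steps:
start: ε-closure({0}) = {0,2,4,6,10}
'a' @ 1: {7,8}
'd' @ 2: {1,2,3,4,5,6,9,10}  [accepting]
'c' @ 3: {}  — state set empty
rest 'bb' ignored (set empty)
final: {}; accept 1 not in set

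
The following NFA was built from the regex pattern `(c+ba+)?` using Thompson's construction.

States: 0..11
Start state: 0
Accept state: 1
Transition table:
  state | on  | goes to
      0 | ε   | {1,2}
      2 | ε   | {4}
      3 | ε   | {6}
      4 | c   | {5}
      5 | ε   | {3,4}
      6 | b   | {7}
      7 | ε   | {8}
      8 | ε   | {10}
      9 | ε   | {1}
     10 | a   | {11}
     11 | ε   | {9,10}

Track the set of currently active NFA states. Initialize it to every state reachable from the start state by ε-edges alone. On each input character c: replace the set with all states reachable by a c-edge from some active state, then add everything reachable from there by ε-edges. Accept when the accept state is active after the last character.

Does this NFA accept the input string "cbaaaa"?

S₀ = ε-closure({0}) = {0,1,2,4}
'c' @ 1: {3,4,5,6}
'b' @ 2: {7,8,10}
'a' @ 3: {1,9,10,11}  [accepting]
'a' @ 4: {1,9,10,11}  [accepting]
'a' @ 5: {1,9,10,11}  [accepting]
'a' @ 6: {1,9,10,11}  [accepting]
end set {1,9,10,11} — state 1 in

Answer: ACCEPT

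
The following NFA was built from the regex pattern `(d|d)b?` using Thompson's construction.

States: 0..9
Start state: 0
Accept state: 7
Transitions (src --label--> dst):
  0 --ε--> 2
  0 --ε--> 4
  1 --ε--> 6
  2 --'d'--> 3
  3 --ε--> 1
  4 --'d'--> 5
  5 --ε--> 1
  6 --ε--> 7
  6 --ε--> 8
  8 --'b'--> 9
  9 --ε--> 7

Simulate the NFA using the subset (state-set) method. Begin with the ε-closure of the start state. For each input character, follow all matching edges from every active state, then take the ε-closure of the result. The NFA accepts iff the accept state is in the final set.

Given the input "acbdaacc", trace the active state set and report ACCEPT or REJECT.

Answer: REJECT

Steps:
start: ε-closure({0}) = {0,2,4}
'a' @ 1: {}  — state set empty
rest 'cbdaacc' ignored (set empty)
after full input: {}  (accept=7 not in)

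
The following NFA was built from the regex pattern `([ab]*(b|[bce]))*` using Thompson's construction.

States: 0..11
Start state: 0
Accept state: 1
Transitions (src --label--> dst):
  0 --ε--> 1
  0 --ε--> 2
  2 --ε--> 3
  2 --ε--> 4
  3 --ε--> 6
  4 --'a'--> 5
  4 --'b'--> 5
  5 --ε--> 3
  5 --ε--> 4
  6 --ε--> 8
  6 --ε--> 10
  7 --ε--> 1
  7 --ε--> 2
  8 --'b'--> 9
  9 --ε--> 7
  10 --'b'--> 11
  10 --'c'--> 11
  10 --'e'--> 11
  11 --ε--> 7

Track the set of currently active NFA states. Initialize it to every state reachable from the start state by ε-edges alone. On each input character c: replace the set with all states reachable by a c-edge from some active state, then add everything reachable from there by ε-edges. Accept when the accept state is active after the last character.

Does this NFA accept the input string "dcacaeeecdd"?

Answer: REJECT

Trace:
initial (ε-close {0}): {0,1,2,3,4,6,8,10}
'd' @ 1: {}  — dead — no transitions
rest 'cacaeeecdd' ignored (set empty)
after full input: {}  (accept=1 not in)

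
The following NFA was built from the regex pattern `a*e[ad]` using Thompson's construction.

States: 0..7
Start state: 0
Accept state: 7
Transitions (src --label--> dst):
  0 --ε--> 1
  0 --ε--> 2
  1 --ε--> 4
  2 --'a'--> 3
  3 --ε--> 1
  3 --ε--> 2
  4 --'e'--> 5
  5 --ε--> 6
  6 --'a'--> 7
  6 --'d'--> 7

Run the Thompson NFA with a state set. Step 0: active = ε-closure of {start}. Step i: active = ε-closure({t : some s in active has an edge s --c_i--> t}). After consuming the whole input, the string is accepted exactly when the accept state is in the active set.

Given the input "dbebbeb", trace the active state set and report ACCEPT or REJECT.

initial (ε-close {0}): {0,1,2,4}
'd' @ 1: {}  — dead — no transitions
rest 'bebbeb' ignored (set empty)
final: {}; accept 7 not in set

Answer: REJECT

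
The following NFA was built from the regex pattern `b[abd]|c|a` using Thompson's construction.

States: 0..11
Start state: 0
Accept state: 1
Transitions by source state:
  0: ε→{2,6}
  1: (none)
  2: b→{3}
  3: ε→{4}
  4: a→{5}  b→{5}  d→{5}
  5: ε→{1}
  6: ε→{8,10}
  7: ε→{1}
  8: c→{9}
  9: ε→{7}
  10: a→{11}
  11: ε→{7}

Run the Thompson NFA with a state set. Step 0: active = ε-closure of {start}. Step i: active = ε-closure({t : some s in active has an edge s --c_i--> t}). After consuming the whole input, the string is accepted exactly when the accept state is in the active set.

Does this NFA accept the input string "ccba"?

S₀ = ε-closure({0}) = {0,2,6,8,10}
'c' @ 1: {1,7,9}  (accept∈set)
'c' @ 2: {}  — dead — no transitions
rest 'ba' ignored (set empty)
end set {} — state 1 not in

Answer: REJECT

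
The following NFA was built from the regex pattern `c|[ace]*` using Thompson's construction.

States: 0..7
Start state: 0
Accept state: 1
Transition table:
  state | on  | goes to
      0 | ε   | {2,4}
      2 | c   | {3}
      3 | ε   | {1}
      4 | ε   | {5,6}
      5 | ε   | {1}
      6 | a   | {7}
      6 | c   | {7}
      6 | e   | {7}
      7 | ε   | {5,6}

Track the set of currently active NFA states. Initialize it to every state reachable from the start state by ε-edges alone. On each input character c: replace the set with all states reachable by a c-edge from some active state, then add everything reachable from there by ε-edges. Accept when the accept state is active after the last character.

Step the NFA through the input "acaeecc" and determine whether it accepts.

start: ε-closure({0}) = {0,1,2,4,5,6}
'a' @ 1: {1,5,6,7}  ✓accept
'c' @ 2: {1,5,6,7}  ✓accept
'a' @ 3: {1,5,6,7}  ✓accept
'e' @ 4: {1,5,6,7}  ✓accept
'e' @ 5: {1,5,6,7}  ✓accept
'c' @ 6: {1,5,6,7}  ✓accept
'c' @ 7: {1,5,6,7}  ✓accept
after full input: {1,5,6,7}  (accept=1 in)

Answer: ACCEPT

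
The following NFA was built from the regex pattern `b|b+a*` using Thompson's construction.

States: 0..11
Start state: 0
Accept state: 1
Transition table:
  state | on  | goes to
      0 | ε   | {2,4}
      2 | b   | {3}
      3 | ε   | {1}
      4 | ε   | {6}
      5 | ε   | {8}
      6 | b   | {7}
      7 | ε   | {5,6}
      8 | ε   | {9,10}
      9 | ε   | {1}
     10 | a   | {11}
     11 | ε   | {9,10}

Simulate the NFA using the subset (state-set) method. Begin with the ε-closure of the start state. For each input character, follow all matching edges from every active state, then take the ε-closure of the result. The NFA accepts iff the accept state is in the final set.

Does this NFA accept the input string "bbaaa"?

start: ε-closure({0}) = {0,2,4,6}
'b' @ 1: {1,3,5,6,7,8,9,10}  (accept∈set)
'b' @ 2: {1,5,6,7,8,9,10}  (accept∈set)
'a' @ 3: {1,9,10,11}  (accept∈set)
'a' @ 4: {1,9,10,11}  (accept∈set)
'a' @ 5: {1,9,10,11}  (accept∈set)
final: {1,9,10,11}; accept 1 in set

Answer: ACCEPT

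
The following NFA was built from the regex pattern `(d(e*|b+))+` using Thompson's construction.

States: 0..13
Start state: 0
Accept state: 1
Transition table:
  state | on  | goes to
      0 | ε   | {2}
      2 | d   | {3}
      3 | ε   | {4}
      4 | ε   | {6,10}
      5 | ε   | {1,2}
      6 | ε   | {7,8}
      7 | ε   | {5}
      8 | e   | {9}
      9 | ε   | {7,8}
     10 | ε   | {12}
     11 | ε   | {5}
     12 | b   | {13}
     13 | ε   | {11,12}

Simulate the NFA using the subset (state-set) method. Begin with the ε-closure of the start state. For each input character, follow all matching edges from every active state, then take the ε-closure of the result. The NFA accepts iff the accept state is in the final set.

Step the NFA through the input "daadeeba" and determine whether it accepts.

Answer: REJECT

Trace:
start: ε-closure({0}) = {0,2}
'd' @ 1: {1,2,3,4,5,6,7,8,10,12}  ✓accept
'a' @ 2: {}  — dead — no transitions
rest 'adeeba' ignored (set empty)
final: {}; accept 1 not in set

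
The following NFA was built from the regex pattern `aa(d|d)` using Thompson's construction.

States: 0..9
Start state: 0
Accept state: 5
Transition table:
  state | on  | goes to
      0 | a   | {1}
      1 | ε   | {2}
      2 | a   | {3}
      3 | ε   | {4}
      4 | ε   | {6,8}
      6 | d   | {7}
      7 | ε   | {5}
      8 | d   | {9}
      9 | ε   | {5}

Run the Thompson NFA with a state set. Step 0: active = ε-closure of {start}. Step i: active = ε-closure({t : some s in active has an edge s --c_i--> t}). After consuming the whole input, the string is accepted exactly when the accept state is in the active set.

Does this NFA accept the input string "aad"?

Answer: ACCEPT

Trace:
initial (ε-close {0}): {0}
'a' @ 1: {1,2}
'a' @ 2: {3,4,6,8}
'd' @ 3: {5,7,9}  [accepting]
end set {5,7,9} — state 5 in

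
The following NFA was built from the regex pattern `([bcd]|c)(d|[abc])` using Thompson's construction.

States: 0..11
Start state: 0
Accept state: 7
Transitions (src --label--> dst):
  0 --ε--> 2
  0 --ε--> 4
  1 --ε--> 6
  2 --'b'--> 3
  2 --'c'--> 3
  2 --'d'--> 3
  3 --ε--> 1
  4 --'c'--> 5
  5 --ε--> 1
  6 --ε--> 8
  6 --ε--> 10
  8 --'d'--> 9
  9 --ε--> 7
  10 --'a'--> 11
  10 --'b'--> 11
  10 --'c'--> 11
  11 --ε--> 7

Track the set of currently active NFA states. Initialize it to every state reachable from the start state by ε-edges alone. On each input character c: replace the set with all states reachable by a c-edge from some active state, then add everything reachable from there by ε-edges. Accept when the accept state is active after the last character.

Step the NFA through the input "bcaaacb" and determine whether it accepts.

Answer: REJECT

Steps:
start: ε-closure({0}) = {0,2,4}
'b' @ 1: {1,3,6,8,10}
'c' @ 2: {7,11}  [accepting]
'a' @ 3: {}  — no active states
rest 'aacb' ignored (set empty)
final: {}; accept 7 not in set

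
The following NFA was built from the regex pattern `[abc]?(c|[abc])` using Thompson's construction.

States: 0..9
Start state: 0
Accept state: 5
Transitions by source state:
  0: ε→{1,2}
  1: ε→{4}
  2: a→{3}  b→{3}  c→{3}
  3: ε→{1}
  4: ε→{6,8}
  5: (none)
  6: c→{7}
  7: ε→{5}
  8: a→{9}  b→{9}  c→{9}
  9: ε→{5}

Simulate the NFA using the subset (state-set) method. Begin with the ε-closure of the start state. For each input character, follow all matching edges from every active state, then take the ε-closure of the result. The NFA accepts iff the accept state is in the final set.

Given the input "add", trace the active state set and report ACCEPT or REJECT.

S₀ = ε-closure({0}) = {0,1,2,4,6,8}
'a' @ 1: {1,3,4,5,6,8,9}  ✓accept
'd' @ 2: {}  — no active states
rest 'd' ignored (set empty)
after full input: {}  (accept=5 not in)

Answer: REJECT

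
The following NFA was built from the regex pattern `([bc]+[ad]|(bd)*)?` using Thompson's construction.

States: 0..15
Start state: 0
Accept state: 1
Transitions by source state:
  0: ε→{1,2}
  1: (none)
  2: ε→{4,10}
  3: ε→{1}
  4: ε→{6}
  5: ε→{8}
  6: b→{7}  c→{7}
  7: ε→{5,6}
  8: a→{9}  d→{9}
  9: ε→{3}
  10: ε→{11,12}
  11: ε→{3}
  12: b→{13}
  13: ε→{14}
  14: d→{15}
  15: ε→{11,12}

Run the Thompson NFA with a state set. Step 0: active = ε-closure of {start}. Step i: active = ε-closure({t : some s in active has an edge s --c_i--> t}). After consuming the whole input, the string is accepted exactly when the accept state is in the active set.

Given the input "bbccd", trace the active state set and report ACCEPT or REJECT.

start: ε-closure({0}) = {0,1,2,3,4,6,10,11,12}
'b' @ 1: {5,6,7,8,13,14}
'b' @ 2: {5,6,7,8}
'c' @ 3: {5,6,7,8}
'c' @ 4: {5,6,7,8}
'd' @ 5: {1,3,9}  ✓accept
final: {1,3,9}; accept 1 in set

Answer: ACCEPT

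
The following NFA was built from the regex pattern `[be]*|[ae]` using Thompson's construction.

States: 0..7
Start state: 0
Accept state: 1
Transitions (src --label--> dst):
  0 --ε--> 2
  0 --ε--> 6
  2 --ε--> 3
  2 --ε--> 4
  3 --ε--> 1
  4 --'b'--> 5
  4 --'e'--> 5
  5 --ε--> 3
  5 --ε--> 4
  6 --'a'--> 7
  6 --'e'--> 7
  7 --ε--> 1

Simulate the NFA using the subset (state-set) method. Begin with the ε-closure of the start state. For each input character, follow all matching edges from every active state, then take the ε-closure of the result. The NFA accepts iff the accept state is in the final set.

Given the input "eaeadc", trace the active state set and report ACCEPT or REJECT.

Answer: REJECT

Steps:
S₀ = ε-closure({0}) = {0,1,2,3,4,6}
'e' @ 1: {1,3,4,5,7}  [accepting]
'a' @ 2: {}  — no active states
rest 'eadc' ignored (set empty)
end set {} — state 1 not in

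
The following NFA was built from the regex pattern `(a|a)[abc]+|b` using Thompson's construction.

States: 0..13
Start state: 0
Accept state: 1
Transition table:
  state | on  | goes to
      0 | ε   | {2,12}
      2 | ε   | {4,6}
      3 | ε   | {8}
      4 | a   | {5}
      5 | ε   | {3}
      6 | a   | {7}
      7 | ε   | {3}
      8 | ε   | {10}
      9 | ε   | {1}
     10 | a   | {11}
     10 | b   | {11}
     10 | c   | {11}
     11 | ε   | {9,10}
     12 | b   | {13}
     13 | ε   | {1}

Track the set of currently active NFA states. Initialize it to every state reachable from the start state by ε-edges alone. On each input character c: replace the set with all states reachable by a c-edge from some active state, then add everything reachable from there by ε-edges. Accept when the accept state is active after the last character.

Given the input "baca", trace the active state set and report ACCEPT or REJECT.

initial (ε-close {0}): {0,2,4,6,12}
'b' @ 1: {1,13}  (accept∈set)
'a' @ 2: {}  — state set empty
rest 'ca' ignored (set empty)
final: {}; accept 1 not in set

Answer: REJECT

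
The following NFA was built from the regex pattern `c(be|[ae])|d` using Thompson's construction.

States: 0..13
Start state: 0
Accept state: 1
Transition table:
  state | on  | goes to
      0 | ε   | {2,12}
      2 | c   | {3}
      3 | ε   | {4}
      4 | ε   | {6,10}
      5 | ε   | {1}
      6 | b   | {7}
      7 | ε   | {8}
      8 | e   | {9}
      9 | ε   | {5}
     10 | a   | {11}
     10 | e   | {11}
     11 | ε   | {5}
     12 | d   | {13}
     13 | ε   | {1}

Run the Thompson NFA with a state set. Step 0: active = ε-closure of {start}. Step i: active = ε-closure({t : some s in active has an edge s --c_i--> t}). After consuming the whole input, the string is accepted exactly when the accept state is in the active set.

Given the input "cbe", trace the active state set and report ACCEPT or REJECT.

Answer: ACCEPT

Steps:
S₀ = ε-closure({0}) = {0,2,12}
'c' @ 1: {3,4,6,10}
'b' @ 2: {7,8}
'e' @ 3: {1,5,9}  ✓accept
after full input: {1,5,9}  (accept=1 in)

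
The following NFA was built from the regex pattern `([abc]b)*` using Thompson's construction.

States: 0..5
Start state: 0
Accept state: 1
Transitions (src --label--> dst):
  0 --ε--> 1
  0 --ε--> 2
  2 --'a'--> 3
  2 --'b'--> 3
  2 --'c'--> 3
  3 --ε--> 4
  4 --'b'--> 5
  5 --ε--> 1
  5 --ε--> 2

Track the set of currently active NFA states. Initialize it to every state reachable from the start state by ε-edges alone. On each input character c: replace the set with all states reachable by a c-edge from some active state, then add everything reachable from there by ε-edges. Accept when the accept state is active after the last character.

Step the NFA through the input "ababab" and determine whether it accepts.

Answer: ACCEPT

Steps:
start: ε-closure({0}) = {0,1,2}
'a' @ 1: {3,4}
'b' @ 2: {1,2,5}  [accepting]
'a' @ 3: {3,4}
'b' @ 4: {1,2,5}  [accepting]
'a' @ 5: {3,4}
'b' @ 6: {1,2,5}  [accepting]
final: {1,2,5}; accept 1 in set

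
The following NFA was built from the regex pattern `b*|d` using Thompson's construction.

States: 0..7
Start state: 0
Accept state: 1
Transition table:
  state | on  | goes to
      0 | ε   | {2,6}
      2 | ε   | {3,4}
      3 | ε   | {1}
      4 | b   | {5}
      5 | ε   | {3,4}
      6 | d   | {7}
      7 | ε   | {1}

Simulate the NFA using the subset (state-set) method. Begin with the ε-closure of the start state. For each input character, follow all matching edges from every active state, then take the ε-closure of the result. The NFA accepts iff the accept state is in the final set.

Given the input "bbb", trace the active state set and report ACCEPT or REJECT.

start: ε-closure({0}) = {0,1,2,3,4,6}
'b' @ 1: {1,3,4,5}  ✓accept
'b' @ 2: {1,3,4,5}  ✓accept
'b' @ 3: {1,3,4,5}  ✓accept
final: {1,3,4,5}; accept 1 in set

Answer: ACCEPT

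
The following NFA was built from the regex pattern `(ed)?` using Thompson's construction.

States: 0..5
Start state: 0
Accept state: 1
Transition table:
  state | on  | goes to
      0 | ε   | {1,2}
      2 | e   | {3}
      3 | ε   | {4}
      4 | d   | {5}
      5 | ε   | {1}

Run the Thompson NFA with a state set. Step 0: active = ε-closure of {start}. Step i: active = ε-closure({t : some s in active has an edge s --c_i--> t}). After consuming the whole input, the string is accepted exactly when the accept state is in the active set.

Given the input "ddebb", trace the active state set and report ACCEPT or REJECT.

Answer: REJECT

Steps:
initial (ε-close {0}): {0,1,2}
'd' @ 1: {}  — dead — no transitions
rest 'debb' ignored (set empty)
after full input: {}  (accept=1 not in)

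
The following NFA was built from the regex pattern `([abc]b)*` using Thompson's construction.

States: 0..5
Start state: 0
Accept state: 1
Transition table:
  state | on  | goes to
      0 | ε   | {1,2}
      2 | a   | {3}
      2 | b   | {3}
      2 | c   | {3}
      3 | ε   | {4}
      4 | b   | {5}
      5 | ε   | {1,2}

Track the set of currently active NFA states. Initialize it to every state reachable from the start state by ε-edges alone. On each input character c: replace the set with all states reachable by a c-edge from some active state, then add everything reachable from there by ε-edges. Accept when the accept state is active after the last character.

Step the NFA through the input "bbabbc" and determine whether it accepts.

S₀ = ε-closure({0}) = {0,1,2}
'b' @ 1: {3,4}
'b' @ 2: {1,2,5}  ✓accept
'a' @ 3: {3,4}
'b' @ 4: {1,2,5}  ✓accept
'b' @ 5: {3,4}
'c' @ 6: {}  — state set empty
end set {} — state 1 not in

Answer: REJECT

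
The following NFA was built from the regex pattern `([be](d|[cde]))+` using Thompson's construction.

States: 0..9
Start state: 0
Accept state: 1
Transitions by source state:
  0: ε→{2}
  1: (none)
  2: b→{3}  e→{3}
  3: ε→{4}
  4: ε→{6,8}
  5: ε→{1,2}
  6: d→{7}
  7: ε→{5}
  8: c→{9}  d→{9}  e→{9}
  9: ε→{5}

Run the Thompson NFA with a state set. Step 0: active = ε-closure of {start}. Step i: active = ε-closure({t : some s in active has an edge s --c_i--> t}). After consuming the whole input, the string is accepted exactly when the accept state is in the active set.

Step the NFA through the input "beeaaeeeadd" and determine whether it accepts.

S₀ = ε-closure({0}) = {0,2}
'b' @ 1: {3,4,6,8}
'e' @ 2: {1,2,5,9}  [accepting]
'e' @ 3: {3,4,6,8}
'a' @ 4: {}  — dead — no transitions
rest 'aeeeadd' ignored (set empty)
end set {} — state 1 not in

Answer: REJECT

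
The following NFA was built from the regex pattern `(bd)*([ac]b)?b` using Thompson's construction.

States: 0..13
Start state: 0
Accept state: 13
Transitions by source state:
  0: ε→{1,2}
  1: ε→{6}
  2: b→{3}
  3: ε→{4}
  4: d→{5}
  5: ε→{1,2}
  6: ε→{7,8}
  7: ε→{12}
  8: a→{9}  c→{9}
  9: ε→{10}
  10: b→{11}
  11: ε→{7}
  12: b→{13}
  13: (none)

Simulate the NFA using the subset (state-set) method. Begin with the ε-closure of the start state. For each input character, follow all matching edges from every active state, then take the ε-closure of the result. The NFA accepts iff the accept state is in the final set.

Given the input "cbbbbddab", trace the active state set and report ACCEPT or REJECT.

Answer: REJECT

Steps:
initial (ε-close {0}): {0,1,2,6,7,8,12}
'c' @ 1: {9,10}
'b' @ 2: {7,11,12}
'b' @ 3: {13}  ✓accept
'b' @ 4: {}  — dead — no transitions
rest 'bddab' ignored (set empty)
after full input: {}  (accept=13 not in)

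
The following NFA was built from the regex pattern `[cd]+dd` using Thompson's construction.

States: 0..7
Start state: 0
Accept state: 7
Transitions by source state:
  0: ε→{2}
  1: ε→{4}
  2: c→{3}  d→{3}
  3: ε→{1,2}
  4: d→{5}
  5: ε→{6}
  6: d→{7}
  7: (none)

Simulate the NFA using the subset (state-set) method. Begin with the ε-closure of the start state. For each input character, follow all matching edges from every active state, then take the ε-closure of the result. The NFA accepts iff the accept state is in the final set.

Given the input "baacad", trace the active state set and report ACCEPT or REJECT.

S₀ = ε-closure({0}) = {0,2}
'b' @ 1: {}  — dead — no transitions
rest 'aacad' ignored (set empty)
final: {}; accept 7 not in set

Answer: REJECT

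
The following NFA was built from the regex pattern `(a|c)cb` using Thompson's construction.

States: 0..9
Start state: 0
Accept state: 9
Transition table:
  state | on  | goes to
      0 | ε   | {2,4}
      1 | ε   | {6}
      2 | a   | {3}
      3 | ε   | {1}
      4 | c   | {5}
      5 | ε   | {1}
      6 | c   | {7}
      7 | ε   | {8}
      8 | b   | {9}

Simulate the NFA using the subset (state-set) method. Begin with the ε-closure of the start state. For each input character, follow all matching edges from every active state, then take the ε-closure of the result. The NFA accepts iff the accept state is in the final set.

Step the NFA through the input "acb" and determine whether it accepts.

Answer: ACCEPT

Derivation:
initial (ε-close {0}): {0,2,4}
'a' @ 1: {1,3,6}
'c' @ 2: {7,8}
'b' @ 3: {9}  ✓accept
after full input: {9}  (accept=9 in)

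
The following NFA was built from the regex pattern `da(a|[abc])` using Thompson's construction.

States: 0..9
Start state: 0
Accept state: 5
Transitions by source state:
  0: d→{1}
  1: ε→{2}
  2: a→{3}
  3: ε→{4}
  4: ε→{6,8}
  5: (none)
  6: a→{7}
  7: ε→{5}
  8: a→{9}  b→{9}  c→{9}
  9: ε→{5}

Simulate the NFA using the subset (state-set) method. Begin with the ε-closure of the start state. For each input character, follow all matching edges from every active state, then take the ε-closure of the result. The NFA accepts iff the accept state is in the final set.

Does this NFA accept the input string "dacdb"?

initial (ε-close {0}): {0}
'd' @ 1: {1,2}
'a' @ 2: {3,4,6,8}
'c' @ 3: {5,9}  [accepting]
'd' @ 4: {}  — dead — no transitions
rest 'b' ignored (set empty)
after full input: {}  (accept=5 not in)

Answer: REJECT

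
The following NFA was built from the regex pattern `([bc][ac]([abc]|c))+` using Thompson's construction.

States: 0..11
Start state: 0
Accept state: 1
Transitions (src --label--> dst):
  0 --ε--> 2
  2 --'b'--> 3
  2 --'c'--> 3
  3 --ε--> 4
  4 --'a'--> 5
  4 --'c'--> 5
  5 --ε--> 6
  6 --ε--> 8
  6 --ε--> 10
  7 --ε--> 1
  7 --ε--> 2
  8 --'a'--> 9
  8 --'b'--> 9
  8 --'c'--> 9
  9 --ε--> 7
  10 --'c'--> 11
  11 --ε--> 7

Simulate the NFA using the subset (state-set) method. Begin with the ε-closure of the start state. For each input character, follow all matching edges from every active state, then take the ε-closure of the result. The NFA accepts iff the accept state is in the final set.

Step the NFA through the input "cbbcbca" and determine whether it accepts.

S₀ = ε-closure({0}) = {0,2}
'c' @ 1: {3,4}
'b' @ 2: {}  — dead — no transitions
rest 'bcbca' ignored (set empty)
after full input: {}  (accept=1 not in)

Answer: REJECT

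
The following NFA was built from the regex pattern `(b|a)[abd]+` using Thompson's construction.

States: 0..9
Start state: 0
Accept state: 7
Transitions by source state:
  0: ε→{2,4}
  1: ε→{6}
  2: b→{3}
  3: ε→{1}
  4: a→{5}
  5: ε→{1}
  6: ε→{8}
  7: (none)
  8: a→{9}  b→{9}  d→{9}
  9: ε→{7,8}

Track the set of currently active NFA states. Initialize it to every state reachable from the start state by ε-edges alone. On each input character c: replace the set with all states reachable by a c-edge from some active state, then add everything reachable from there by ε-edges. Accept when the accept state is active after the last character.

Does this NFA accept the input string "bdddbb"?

initial (ε-close {0}): {0,2,4}
'b' @ 1: {1,3,6,8}
'd' @ 2: {7,8,9}  (accept∈set)
'd' @ 3: {7,8,9}  (accept∈set)
'd' @ 4: {7,8,9}  (accept∈set)
'b' @ 5: {7,8,9}  (accept∈set)
'b' @ 6: {7,8,9}  (accept∈set)
after full input: {7,8,9}  (accept=7 in)

Answer: ACCEPT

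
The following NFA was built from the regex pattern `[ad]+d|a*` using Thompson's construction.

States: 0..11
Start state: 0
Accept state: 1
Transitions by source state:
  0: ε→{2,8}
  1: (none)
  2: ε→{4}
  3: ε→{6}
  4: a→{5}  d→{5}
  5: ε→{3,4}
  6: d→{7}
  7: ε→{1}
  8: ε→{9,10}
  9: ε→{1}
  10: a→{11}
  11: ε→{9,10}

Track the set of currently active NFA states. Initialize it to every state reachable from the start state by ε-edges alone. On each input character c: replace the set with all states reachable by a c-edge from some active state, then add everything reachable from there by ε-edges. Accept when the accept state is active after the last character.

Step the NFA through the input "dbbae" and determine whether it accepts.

Answer: REJECT

Derivation:
initial (ε-close {0}): {0,1,2,4,8,9,10}
'd' @ 1: {3,4,5,6}
'b' @ 2: {}  — state set empty
rest 'bae' ignored (set empty)
after full input: {}  (accept=1 not in)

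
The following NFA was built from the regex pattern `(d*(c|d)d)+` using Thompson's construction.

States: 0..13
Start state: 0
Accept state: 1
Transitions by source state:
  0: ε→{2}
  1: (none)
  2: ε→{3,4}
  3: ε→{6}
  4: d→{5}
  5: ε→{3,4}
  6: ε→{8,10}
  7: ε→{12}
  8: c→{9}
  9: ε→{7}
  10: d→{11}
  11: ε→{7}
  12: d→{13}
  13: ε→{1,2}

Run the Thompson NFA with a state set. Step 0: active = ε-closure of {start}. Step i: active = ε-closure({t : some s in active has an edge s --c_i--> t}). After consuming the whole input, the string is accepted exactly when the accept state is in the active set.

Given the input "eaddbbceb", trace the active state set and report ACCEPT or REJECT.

Answer: REJECT

Derivation:
S₀ = ε-closure({0}) = {0,2,3,4,6,8,10}
'e' @ 1: {}  — state set empty
rest 'addbbceb' ignored (set empty)
final: {}; accept 1 not in set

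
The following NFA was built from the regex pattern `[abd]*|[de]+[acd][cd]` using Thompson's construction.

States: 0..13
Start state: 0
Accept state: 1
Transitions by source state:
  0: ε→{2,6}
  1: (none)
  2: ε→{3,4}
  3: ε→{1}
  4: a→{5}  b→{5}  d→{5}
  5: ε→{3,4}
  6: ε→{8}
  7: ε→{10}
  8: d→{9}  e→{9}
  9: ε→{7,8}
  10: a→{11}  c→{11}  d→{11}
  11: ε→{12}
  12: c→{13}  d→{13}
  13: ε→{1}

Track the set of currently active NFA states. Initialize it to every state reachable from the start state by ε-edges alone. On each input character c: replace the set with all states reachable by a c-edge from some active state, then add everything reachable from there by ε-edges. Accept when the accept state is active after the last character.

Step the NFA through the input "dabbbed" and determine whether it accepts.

S₀ = ε-closure({0}) = {0,1,2,3,4,6,8}
'd' @ 1: {1,3,4,5,7,8,9,10}  (accept∈set)
'a' @ 2: {1,3,4,5,11,12}  (accept∈set)
'b' @ 3: {1,3,4,5}  (accept∈set)
'b' @ 4: {1,3,4,5}  (accept∈set)
'b' @ 5: {1,3,4,5}  (accept∈set)
'e' @ 6: {}  — state set empty
rest 'd' ignored (set empty)
end set {} — state 1 not in

Answer: REJECT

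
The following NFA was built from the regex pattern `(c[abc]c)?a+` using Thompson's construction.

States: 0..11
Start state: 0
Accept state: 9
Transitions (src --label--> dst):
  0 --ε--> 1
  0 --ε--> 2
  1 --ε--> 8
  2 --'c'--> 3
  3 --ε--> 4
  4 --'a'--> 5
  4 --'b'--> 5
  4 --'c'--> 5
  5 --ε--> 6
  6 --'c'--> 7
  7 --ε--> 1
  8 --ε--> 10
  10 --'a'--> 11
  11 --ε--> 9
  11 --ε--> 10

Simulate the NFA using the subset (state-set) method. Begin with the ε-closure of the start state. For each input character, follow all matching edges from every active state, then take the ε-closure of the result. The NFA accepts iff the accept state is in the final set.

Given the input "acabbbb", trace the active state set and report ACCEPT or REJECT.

Answer: REJECT

Trace:
S₀ = ε-closure({0}) = {0,1,2,8,10}
'a' @ 1: {9,10,11}  (accept∈set)
'c' @ 2: {}  — no active states
rest 'abbbb' ignored (set empty)
after full input: {}  (accept=9 not in)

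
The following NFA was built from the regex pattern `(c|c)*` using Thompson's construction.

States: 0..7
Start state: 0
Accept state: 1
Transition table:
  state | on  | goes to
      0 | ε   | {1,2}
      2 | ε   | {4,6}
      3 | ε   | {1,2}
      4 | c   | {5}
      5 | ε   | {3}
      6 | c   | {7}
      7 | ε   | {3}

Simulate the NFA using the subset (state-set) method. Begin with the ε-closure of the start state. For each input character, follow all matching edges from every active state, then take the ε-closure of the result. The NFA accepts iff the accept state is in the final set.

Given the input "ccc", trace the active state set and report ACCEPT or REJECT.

start: ε-closure({0}) = {0,1,2,4,6}
'c' @ 1: {1,2,3,4,5,6,7}  [accepting]
'c' @ 2: {1,2,3,4,5,6,7}  [accepting]
'c' @ 3: {1,2,3,4,5,6,7}  [accepting]
end set {1,2,3,4,5,6,7} — state 1 in

Answer: ACCEPT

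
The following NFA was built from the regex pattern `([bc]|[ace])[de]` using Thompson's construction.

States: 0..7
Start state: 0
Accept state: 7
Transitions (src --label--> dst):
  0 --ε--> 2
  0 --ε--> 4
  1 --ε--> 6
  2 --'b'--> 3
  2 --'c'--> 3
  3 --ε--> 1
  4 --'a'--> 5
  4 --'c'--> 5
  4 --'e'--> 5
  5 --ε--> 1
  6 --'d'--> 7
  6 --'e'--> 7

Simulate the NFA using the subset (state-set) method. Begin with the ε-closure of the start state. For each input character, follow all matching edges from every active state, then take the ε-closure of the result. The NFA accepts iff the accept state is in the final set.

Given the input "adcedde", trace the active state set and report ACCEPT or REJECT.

S₀ = ε-closure({0}) = {0,2,4}
'a' @ 1: {1,5,6}
'd' @ 2: {7}  [accepting]
'c' @ 3: {}  — no active states
rest 'edde' ignored (set empty)
final: {}; accept 7 not in set

Answer: REJECT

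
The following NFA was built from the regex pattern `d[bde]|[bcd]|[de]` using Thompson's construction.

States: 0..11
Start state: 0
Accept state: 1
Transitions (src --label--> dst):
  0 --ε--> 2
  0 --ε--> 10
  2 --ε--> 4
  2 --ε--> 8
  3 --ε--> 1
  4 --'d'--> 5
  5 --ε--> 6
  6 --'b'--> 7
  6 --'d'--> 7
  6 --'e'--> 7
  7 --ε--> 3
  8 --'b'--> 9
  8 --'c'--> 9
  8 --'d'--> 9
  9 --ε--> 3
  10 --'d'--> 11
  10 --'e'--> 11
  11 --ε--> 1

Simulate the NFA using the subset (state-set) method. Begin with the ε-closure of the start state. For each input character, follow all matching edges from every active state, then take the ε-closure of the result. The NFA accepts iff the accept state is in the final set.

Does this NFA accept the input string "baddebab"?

Answer: REJECT

Derivation:
S₀ = ε-closure({0}) = {0,2,4,8,10}
'b' @ 1: {1,3,9}  [accepting]
'a' @ 2: {}  — dead — no transitions
rest 'ddebab' ignored (set empty)
final: {}; accept 1 not in set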